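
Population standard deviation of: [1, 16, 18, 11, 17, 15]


Mean = 78/6 = 13
  (1-13)²=144
  (16-13)²=9
  (18-13)²=25
  (11-13)²=4
  (17-13)²=16
  (15-13)²=4
Σ(x-μ)² = 202
σ² = 202/6 = 101/3

σ = √(101/3) ≈ 5.8023


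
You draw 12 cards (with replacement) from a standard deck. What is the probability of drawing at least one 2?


P(not a 2) = 48/52 = 12/13
P(none in 12 draws) = (12/13)^12 = 8916100448256/23298085122481
P(≥1 2) = 1 - 8916100448256/23298085122481 = 14381984674225/23298085122481

P = 14381984674225/23298085122481 ≈ 61.73%


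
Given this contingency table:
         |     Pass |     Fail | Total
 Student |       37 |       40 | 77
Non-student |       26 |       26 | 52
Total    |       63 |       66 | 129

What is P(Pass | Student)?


P(Pass | Student) = 37/(37+40) = 37/77

P(Pass|Student) = 37/77 ≈ 48.05%


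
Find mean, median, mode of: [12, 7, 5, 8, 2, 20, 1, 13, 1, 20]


Sorted: [1, 1, 2, 5, 7, 8, 12, 13, 20, 20]
Mean = 89/10
Median = 15/2
Freq: {12: 1, 7: 1, 5: 1, 8: 1, 2: 1, 20: 2, 1: 2, 13: 1}
Mode: [1, 20]

Mean=89/10, Median=15/2, Mode=[1, 20]


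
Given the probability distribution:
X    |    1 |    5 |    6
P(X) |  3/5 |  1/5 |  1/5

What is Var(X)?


E[X] = 14/5
E[X²] = 64/5
Var(X) = E[X²] - (E[X])² = 64/5 - 196/25 = 124/25

Var(X) = 124/25 ≈ 4.9600


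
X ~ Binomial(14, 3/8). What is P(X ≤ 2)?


P(X ≤ 2) = Σ P(X=i) for i=0..2
P(X=0) = 6103515625/4398046511104
P(X=1) = 25634765625/2199023255552
P(X=2) = 199951171875/4398046511104
Sum = 128662109375/2199023255552

P(X ≤ 2) = 128662109375/2199023255552 ≈ 5.85%


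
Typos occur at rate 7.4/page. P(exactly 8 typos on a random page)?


Poisson(λ=7.4): P(X=8) = e^(-λ)×λ^k/k!
= e^(-7.4) × 7.4^8 / 8!
≈ 0.0006112527611 × 8991947.40204 / 40320 ≈ 0.136318

P(X=8) ≈ 0.136318 ≈ 13.63%


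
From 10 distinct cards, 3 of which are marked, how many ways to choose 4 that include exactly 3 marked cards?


Choose 3 of the 3 marked cards and 1 of the other 7 cards:
C(3,3)×C(7,1) = 1×7 = 7

7


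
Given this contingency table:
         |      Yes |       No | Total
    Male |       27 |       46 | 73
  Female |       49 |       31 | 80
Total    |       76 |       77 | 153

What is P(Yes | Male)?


P(Yes | Male) = 27/(27+46) = 27/73

P(Yes|Male) = 27/73 ≈ 36.99%


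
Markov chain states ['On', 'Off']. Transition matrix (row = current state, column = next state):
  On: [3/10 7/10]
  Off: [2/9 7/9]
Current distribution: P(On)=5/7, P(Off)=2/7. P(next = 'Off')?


P(next=Off) = Σᵢ P(now=i)×P(i→Off)
= 5/7×7/10 + 2/7×7/9
= 1/2 + 2/9 = 13/18

P = 13/18 ≈ 0.7222


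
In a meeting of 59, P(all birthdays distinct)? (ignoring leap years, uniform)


P(all different) = Π(365-i)/365 for i=0..58
= (365/365)×(364/365)×...×(307/365)
= 0.007011

P ≈ 0.0070 ≈ 0.70%


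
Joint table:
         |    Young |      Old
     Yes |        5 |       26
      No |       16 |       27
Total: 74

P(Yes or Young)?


P(Yes∨Young) = P(Yes) + P(Young) - P(Yes∧Young)
= (31 + 21 - 5)/74 = 47/74

P = 47/74 ≈ 63.51%


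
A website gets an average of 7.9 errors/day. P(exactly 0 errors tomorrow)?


Poisson(λ=7.9): P(X=0) = e^(-λ)×λ^k/k!
= e^(-7.9) × 7.9^0 / 0!
≈ 0.0003707435405 × 1 / 1 ≈ 0.000371

P(X=0) ≈ 0.000371 ≈ 0.04%


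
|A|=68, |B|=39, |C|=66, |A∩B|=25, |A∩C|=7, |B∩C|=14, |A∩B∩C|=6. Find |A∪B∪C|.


|A∪B∪C| = 68+39+66-25-7-14+6 = 133

|A∪B∪C| = 133


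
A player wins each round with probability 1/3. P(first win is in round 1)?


Geometric: P(X=1) = (1-p)^(k-1)×p = (2/3)^0×1/3 = 1/3

P(X=1) = 1/3 ≈ 33.33%


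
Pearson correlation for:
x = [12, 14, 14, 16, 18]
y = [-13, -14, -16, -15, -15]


n=5, Σx=74, Σy=-73, Σxy=-1086, Σx²=1116, Σy²=1071
r = (5×(-1086) - 74×(-73))/√((5×1116 - 74²)(5×1071 - (-73)²))
= -28/√(104×26) = -28/√2704 ≈ -28/52.0000 ≈ -0.5385

r ≈ -0.5385


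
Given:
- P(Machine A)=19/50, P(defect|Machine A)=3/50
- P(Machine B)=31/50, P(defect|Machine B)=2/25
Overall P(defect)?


P(B) = Σ P(B|Aᵢ)×P(Aᵢ)
  3/50×19/50 = 57/2500
  2/25×31/50 = 31/625
Sum = 181/2500

P(defect) = 181/2500 ≈ 7.24%


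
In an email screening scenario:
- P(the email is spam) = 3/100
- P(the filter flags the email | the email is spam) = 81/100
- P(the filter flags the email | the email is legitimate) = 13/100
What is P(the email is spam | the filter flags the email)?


Using Bayes' theorem:
P(A|B) = P(B|A)·P(A) / P(B)

P(the filter flags the email) = 81/100 × 3/100 + 13/100 × 97/100
= 243/10000 + 1261/10000 = 94/625

P(the email is spam|the filter flags the email) = (243/10000) / (94/625) = 243/1504

P(the email is spam|the filter flags the email) = 243/1504 ≈ 16.16%


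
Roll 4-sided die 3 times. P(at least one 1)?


P(no 1)^3 = (3/4)^3 = 27/64
P(≥1) = 1 - 27/64 = 37/64

P = 37/64 ≈ 57.81%


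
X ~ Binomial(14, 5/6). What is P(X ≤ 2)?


P(X ≤ 2) = Σ P(X=i) for i=0..2
P(X=0) = 1/78364164096
P(X=1) = 35/39182082048
P(X=2) = 2275/78364164096
Sum = 391/13060694016

P(X ≤ 2) = 391/13060694016 ≈ 0.00%


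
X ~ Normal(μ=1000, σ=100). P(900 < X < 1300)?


z₁=(900-1000)/100=-1.0, z₂=(1300-1000)/100=3.0
P = Φ(3.0) - Φ(-1.0) = 0.998650 - 0.158655 = 0.839995 ≈ 0.8400

P(900 < X < 1300) ≈ 0.8400


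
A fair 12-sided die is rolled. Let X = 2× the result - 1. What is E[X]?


E[die] = (1+12)/2 = 13/2
E[X] = 2×13/2 - 1 = 12

E[X] = 12


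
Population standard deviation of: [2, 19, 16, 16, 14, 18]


Mean = 85/6
  (2-85/6)²=5329/36
  (19-85/6)²=841/36
  (16-85/6)²=121/36
  (16-85/6)²=121/36
  (14-85/6)²=1/36
  (18-85/6)²=529/36
Σ(x-μ)² = 1157/6
σ² = (1157/6)/6 = 1157/36

σ = √(1157/36) ≈ 5.6691


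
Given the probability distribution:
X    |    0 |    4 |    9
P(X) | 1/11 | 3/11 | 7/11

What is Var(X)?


E[X] = 75/11
E[X²] = 615/11
Var(X) = E[X²] - (E[X])² = 615/11 - 5625/121 = 1140/121

Var(X) = 1140/121 ≈ 9.4215


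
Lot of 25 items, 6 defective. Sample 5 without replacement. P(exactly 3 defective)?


Hypergeometric: C(6,3)×C(19,2)/C(25,5)
= 20×171/53130 = 114/1771

P(X=3) = 114/1771 ≈ 6.44%


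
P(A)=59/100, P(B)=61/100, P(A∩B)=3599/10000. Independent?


P(A)×P(B) = 3599/10000
P(A∩B) = 3599/10000
Equal ✓ → Independent

Yes, independent


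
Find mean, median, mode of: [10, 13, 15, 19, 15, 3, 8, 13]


Sorted: [3, 8, 10, 13, 13, 15, 15, 19]
Mean = 96/8 = 12
Median = 13
Freq: {10: 1, 13: 2, 15: 2, 19: 1, 3: 1, 8: 1}
Mode: [13, 15]

Mean=12, Median=13, Mode=[13, 15]


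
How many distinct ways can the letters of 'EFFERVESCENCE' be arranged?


Letters: 13, freq: {'E': 5, 'F': 2, 'R': 1, 'V': 1, 'S': 1, 'C': 2, 'N': 1}
13!/(5!×2!×1!×1!×1!×2!×1!) = 6227020800/480 = 12972960

12972960


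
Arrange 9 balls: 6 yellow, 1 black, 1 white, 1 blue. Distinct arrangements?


9!/(6!×1!×1!×1!) = 504

504


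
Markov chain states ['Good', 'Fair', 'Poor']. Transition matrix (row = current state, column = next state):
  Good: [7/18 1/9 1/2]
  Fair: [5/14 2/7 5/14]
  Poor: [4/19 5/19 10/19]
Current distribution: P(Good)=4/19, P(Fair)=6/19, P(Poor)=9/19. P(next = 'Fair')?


P(next=Fair) = Σᵢ P(now=i)×P(i→Fair)
= 4/19×1/9 + 6/19×2/7 + 9/19×5/19
= 4/171 + 12/133 + 45/361 = 5419/22743

P = 5419/22743 ≈ 0.2383


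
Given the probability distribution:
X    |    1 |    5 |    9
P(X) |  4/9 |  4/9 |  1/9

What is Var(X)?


E[X] = 11/3
E[X²] = 185/9
Var(X) = E[X²] - (E[X])² = 185/9 - 121/9 = 64/9

Var(X) = 64/9 ≈ 7.1111


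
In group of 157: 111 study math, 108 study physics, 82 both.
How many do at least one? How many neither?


|A∪B| = 111+108-82 = 137
Neither = 157-137 = 20

At least one: 137; Neither: 20


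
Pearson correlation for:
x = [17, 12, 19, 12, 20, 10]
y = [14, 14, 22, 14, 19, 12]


n=6, Σx=90, Σy=95, Σxy=1492, Σx²=1438, Σy²=1577
r = (6×1492 - 90×95)/√((6×1438 - 90²)(6×1577 - 95²))
= 402/√(528×437) = 402/√230736 ≈ 402/480.3499 ≈ 0.8369

r ≈ 0.8369


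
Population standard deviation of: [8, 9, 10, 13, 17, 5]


Mean = 62/6 = 31/3
  (8-31/3)²=49/9
  (9-31/3)²=16/9
  (10-31/3)²=1/9
  (13-31/3)²=64/9
  (17-31/3)²=400/9
  (5-31/3)²=256/9
Σ(x-μ)² = 262/3
σ² = (262/3)/6 = 131/9

σ = √(131/9) ≈ 3.8152


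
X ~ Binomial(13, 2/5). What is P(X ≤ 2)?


P(X ≤ 2) = Σ P(X=i) for i=0..2
P(X=0) = 1594323/1220703125
P(X=1) = 13817466/1220703125
P(X=2) = 55269864/1220703125
Sum = 70681653/1220703125

P(X ≤ 2) = 70681653/1220703125 ≈ 5.79%


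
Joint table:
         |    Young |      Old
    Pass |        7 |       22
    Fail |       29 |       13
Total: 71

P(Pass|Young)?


P(Pass|Young) = 7/(7+29) = 7/36

P = 7/36 ≈ 19.44%


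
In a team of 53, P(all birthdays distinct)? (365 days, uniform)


P(all different) = Π(365-i)/365 for i=0..52
= (365/365)×(364/365)×...×(313/365)
= 0.018862

P ≈ 0.0189 ≈ 1.89%


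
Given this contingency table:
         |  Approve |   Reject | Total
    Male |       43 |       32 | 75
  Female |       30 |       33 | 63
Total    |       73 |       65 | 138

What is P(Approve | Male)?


P(Approve | Male) = 43/(43+32) = 43/75

P(Approve|Male) = 43/75 ≈ 57.33%


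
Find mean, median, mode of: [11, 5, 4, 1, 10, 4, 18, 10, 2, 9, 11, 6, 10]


Sorted: [1, 2, 4, 4, 5, 6, 9, 10, 10, 10, 11, 11, 18]
Mean = 101/13
Median = 9
Freq: {11: 2, 5: 1, 4: 2, 1: 1, 10: 3, 18: 1, 2: 1, 9: 1, 6: 1}
Mode: [10]

Mean=101/13, Median=9, Mode=10


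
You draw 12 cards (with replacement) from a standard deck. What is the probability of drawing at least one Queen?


P(not a Queen) = 48/52 = 12/13
P(none in 12 draws) = (12/13)^12 = 8916100448256/23298085122481
P(≥1 Queen) = 1 - 8916100448256/23298085122481 = 14381984674225/23298085122481

P = 14381984674225/23298085122481 ≈ 61.73%


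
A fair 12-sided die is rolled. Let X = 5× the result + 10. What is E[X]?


E[die] = (1+12)/2 = 13/2
E[X] = 5×13/2 + 10 = 85/2

E[X] = 85/2


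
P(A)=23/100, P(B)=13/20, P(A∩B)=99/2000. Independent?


P(A)×P(B) = 299/2000
P(A∩B) = 99/2000
Not equal → NOT independent

No, not independent


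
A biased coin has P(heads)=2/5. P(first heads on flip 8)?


Geometric: P(X=8) = (1-p)^(k-1)×p = (3/5)^7×2/5 = 4374/390625

P(X=8) = 4374/390625 ≈ 1.12%


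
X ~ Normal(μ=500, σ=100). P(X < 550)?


z = (550-500)/100 = 0.5
P(Z < 0.5) = 0.6915

P(X < 550) ≈ 0.6915


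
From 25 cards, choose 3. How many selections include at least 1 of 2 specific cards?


Complement: C(25,3) - C(23,3) = 2300 - 1771 = 529

529


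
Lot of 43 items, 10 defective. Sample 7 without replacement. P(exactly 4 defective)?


Hypergeometric: C(10,4)×C(33,3)/C(43,7)
= 210×5456/32224114 = 572880/16112057

P(X=4) = 572880/16112057 ≈ 3.56%


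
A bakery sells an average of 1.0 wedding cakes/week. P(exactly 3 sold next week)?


Poisson(λ=1.0): P(X=3) = e^(-λ)×λ^k/k!
= e^(-1.0) × 1.0^3 / 3!
≈ 0.3678794412 × 1 / 6 ≈ 0.061313

P(X=3) ≈ 0.061313 ≈ 6.13%


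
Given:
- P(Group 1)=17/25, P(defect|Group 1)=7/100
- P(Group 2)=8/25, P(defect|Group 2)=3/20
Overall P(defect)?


P(B) = Σ P(B|Aᵢ)×P(Aᵢ)
  7/100×17/25 = 119/2500
  3/20×8/25 = 6/125
Sum = 239/2500

P(defect) = 239/2500 ≈ 9.56%


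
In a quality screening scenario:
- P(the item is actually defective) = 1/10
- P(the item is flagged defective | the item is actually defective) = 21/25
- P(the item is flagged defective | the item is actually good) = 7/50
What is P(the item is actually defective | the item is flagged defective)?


Using Bayes' theorem:
P(A|B) = P(B|A)·P(A) / P(B)

P(the item is flagged defective) = 21/25 × 1/10 + 7/50 × 9/10
= 21/250 + 63/500 = 21/100

P(the item is actually defective|the item is flagged defective) = (21/250) / (21/100) = 2/5

P(the item is actually defective|the item is flagged defective) = 2/5 ≈ 40.00%


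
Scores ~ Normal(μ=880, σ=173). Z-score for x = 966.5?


z = (x - μ)/σ = (966.5 - 880)/173 = 0.5

z = 0.5


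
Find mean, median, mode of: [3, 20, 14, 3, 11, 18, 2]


Sorted: [2, 3, 3, 11, 14, 18, 20]
Mean = 71/7
Median = 11
Freq: {3: 2, 20: 1, 14: 1, 11: 1, 18: 1, 2: 1}
Mode: [3]

Mean=71/7, Median=11, Mode=3


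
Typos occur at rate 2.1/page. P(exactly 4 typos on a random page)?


Poisson(λ=2.1): P(X=4) = e^(-λ)×λ^k/k!
= e^(-2.1) × 2.1^4 / 4!
≈ 0.1224564283 × 19.4481 / 24 ≈ 0.099231

P(X=4) ≈ 0.099231 ≈ 9.92%


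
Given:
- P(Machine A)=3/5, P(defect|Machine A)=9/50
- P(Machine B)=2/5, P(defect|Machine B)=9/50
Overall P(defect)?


P(B) = Σ P(B|Aᵢ)×P(Aᵢ)
  9/50×3/5 = 27/250
  9/50×2/5 = 9/125
Sum = 9/50

P(defect) = 9/50 ≈ 18.00%


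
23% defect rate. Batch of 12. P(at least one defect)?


P(all good) = (77/100)^12 = 43439888521963583647921/1000000000000000000000000
P(≥1 defect) = 956560111478036416352079/1000000000000000000000000

P = 956560111478036416352079/1000000000000000000000000 ≈ 95.66%


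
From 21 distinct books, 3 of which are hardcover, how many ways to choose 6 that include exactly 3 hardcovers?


Choose 3 of the 3 hardcovers and 3 of the other 18 books:
C(3,3)×C(18,3) = 1×816 = 816

816


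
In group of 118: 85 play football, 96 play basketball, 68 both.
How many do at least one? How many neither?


|A∪B| = 85+96-68 = 113
Neither = 118-113 = 5

At least one: 113; Neither: 5


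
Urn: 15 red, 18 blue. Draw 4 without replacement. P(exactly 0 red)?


Hypergeometric: C(15,0)×C(18,4)/C(33,4)
= 1×3060/40920 = 51/682

P(X=0) = 51/682 ≈ 7.48%


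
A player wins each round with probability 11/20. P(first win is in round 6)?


Geometric: P(X=6) = (1-p)^(k-1)×p = (9/20)^5×11/20 = 649539/64000000

P(X=6) = 649539/64000000 ≈ 1.01%


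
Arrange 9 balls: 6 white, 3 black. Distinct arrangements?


9!/(6!×3!) = 84

84


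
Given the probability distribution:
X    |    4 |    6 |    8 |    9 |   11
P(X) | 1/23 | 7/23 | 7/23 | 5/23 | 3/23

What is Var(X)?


E[X] = 180/23
E[X²] = 1484/23
Var(X) = E[X²] - (E[X])² = 1484/23 - 32400/529 = 1732/529

Var(X) = 1732/529 ≈ 3.2741


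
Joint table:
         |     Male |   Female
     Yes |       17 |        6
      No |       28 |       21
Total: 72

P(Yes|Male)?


P(Yes|Male) = 17/(17+28) = 17/45

P = 17/45 ≈ 37.78%


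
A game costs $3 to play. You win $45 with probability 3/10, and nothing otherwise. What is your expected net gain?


E[gain] = (45-3)×3/10 + (-3)×7/10
= 63/5 - 21/10 = 21/2

Expected net gain = $21/2 ≈ $10.50


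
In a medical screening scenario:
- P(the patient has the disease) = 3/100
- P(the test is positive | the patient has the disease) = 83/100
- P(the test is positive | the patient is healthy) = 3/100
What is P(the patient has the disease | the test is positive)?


Using Bayes' theorem:
P(A|B) = P(B|A)·P(A) / P(B)

P(the test is positive) = 83/100 × 3/100 + 3/100 × 97/100
= 249/10000 + 291/10000 = 27/500

P(the patient has the disease|the test is positive) = (249/10000) / (27/500) = 83/180

P(the patient has the disease|the test is positive) = 83/180 ≈ 46.11%


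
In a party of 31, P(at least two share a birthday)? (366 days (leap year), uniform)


P(all different) = Π(366-i)/366 for i=0..30
= 0.270541
P(match) = 1 - 0.270541 = 0.729459

P ≈ 0.7295 ≈ 72.95%


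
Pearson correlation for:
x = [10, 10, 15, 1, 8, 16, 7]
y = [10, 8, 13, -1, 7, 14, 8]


n=7, Σx=67, Σy=59, Σxy=710, Σx²=795, Σy²=643
r = (7×710 - 67×59)/√((7×795 - 67²)(7×643 - 59²))
= 1017/√(1076×1020) = 1017/√1097520 ≈ 1017/1047.6259 ≈ 0.9708

r ≈ 0.9708


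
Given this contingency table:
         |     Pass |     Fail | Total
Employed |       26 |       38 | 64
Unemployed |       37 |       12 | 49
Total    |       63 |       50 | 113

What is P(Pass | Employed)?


P(Pass | Employed) = 26/(26+38) = 26/64 = 13/32

P(Pass|Employed) = 13/32 ≈ 40.62%


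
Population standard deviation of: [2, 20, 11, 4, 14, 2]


Mean = 53/6
  (2-53/6)²=1681/36
  (20-53/6)²=4489/36
  (11-53/6)²=169/36
  (4-53/6)²=841/36
  (14-53/6)²=961/36
  (2-53/6)²=1681/36
Σ(x-μ)² = 1637/6
σ² = (1637/6)/6 = 1637/36

σ = √(1637/36) ≈ 6.7433


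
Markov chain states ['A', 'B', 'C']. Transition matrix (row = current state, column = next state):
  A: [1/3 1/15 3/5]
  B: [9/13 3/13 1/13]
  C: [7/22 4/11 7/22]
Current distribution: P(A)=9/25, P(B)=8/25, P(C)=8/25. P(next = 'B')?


P(next=B) = Σᵢ P(now=i)×P(i→B)
= 9/25×1/15 + 8/25×3/13 + 8/25×4/11
= 3/125 + 24/325 + 32/275 = 3829/17875

P = 3829/17875 ≈ 0.2142


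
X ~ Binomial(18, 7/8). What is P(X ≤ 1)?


P(X ≤ 1) = Σ P(X=i) for i=0..1
P(X=0) = 1/18014398509481984
P(X=1) = 63/9007199254740992
Sum = 127/18014398509481984

P(X ≤ 1) = 127/18014398509481984 ≈ 0.00%


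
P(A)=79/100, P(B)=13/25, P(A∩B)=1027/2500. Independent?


P(A)×P(B) = 1027/2500
P(A∩B) = 1027/2500
Equal ✓ → Independent

Yes, independent


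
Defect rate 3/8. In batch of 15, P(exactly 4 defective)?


Binomial: P(X=4) = C(15,4)×p^4×(1-p)^11
= 1365 × 81/4096 × 48828125/8589934592 = 5398681640625/35184372088832

P(X=4) = 5398681640625/35184372088832 ≈ 15.34%


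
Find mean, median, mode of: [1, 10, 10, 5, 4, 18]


Sorted: [1, 4, 5, 10, 10, 18]
Mean = 48/6 = 8
Median = 15/2
Freq: {1: 1, 10: 2, 5: 1, 4: 1, 18: 1}
Mode: [10]

Mean=8, Median=15/2, Mode=10


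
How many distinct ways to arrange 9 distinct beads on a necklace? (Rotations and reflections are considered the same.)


Free circular arrangements: rotations and reflections both identified.
(n-1)!/2 = 8!/2 = 40320/2 = 20160

20160


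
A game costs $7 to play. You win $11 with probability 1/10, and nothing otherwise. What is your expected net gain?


E[gain] = (11-7)×1/10 + (-7)×9/10
= 2/5 - 63/10 = -59/10

Expected net gain = $-59/10 ≈ $-5.90


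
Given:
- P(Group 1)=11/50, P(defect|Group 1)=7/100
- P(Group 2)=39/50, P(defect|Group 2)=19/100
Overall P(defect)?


P(B) = Σ P(B|Aᵢ)×P(Aᵢ)
  7/100×11/50 = 77/5000
  19/100×39/50 = 741/5000
Sum = 409/2500

P(defect) = 409/2500 ≈ 16.36%


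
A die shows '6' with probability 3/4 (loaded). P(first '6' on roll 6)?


Geometric: P(X=6) = (1-p)^(k-1)×p = (1/4)^5×3/4 = 3/4096

P(X=6) = 3/4096 ≈ 0.07%


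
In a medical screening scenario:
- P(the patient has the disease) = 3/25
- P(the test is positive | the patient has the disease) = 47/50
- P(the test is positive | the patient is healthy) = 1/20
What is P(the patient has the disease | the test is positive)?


Using Bayes' theorem:
P(A|B) = P(B|A)·P(A) / P(B)

P(the test is positive) = 47/50 × 3/25 + 1/20 × 22/25
= 141/1250 + 11/250 = 98/625

P(the patient has the disease|the test is positive) = (141/1250) / (98/625) = 141/196

P(the patient has the disease|the test is positive) = 141/196 ≈ 71.94%


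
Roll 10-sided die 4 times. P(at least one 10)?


P(no 10)^4 = (9/10)^4 = 6561/10000
P(≥1) = 1 - 6561/10000 = 3439/10000

P = 3439/10000 ≈ 34.39%


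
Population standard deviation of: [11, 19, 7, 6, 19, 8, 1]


Mean = 71/7
  (11-71/7)²=36/49
  (19-71/7)²=3844/49
  (7-71/7)²=484/49
  (6-71/7)²=841/49
  (19-71/7)²=3844/49
  (8-71/7)²=225/49
  (1-71/7)²=4096/49
Σ(x-μ)² = 1910/7
σ² = (1910/7)/7 = 1910/49

σ = √(1910/49) ≈ 6.2434


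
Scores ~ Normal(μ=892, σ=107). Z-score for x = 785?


z = (x - μ)/σ = (785 - 892)/107 = -1.0

z = -1.0


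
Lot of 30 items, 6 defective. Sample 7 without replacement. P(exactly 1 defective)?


Hypergeometric: C(6,1)×C(24,6)/C(30,7)
= 6×134596/2035800 = 33649/84825

P(X=1) = 33649/84825 ≈ 39.67%


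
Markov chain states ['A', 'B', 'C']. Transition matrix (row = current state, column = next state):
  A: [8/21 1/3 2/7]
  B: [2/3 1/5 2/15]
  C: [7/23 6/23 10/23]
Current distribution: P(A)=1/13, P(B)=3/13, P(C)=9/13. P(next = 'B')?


P(next=B) = Σᵢ P(now=i)×P(i→B)
= 1/13×1/3 + 3/13×1/5 + 9/13×6/23
= 1/39 + 3/65 + 54/299 = 1132/4485

P = 1132/4485 ≈ 0.2524


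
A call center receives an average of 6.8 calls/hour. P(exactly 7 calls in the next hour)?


Poisson(λ=6.8): P(X=7) = e^(-λ)×λ^k/k!
= e^(-6.8) × 6.8^7 / 7!
≈ 0.001113775148 × 672298.881843 / 5040 ≈ 0.148569

P(X=7) ≈ 0.148569 ≈ 14.86%


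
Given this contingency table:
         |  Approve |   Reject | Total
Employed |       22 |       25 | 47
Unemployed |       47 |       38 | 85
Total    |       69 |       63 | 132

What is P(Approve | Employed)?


P(Approve | Employed) = 22/(22+25) = 22/47

P(Approve|Employed) = 22/47 ≈ 46.81%


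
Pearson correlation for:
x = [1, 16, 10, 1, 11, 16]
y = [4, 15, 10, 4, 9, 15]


n=6, Σx=55, Σy=57, Σxy=687, Σx²=735, Σy²=663
r = (6×687 - 55×57)/√((6×735 - 55²)(6×663 - 57²))
= 987/√(1385×729) = 987/√1009665 ≈ 987/1004.8209 ≈ 0.9823

r ≈ 0.9823


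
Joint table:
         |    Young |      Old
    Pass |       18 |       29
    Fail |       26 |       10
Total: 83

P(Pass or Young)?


P(Pass∨Young) = P(Pass) + P(Young) - P(Pass∧Young)
= (47 + 44 - 18)/83 = 73/83

P = 73/83 ≈ 87.95%


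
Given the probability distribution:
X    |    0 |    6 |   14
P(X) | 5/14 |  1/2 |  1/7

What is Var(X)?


E[X] = 5
E[X²] = 46
Var(X) = E[X²] - (E[X])² = 46 - 25 = 21

Var(X) = 21 ≈ 21.0000


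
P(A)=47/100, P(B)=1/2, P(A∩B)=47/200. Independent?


P(A)×P(B) = 47/200
P(A∩B) = 47/200
Equal ✓ → Independent

Yes, independent


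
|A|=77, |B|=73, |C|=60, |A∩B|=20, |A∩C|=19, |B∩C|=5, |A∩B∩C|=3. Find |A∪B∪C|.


|A∪B∪C| = 77+73+60-20-19-5+3 = 169

|A∪B∪C| = 169


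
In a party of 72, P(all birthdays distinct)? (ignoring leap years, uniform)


P(all different) = Π(365-i)/365 for i=0..71
= (365/365)×(364/365)×...×(294/365)
= 0.000547

P ≈ 0.0005 ≈ 0.05%


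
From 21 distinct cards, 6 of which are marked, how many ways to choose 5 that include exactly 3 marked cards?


Choose 3 of the 6 marked cards and 2 of the other 15 cards:
C(6,3)×C(15,2) = 20×105 = 2100

2100


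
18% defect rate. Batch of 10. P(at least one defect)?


P(all good) = (41/50)^10 = 13422659310152401/97656250000000000
P(≥1 defect) = 84233590689847599/97656250000000000

P = 84233590689847599/97656250000000000 ≈ 86.26%


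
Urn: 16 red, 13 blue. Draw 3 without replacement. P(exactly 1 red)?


Hypergeometric: C(16,1)×C(13,2)/C(29,3)
= 16×78/3654 = 208/609

P(X=1) = 208/609 ≈ 34.15%


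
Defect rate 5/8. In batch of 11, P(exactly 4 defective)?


Binomial: P(X=4) = C(11,4)×p^4×(1-p)^7
= 330 × 625/4096 × 2187/2097152 = 225534375/4294967296

P(X=4) = 225534375/4294967296 ≈ 5.25%


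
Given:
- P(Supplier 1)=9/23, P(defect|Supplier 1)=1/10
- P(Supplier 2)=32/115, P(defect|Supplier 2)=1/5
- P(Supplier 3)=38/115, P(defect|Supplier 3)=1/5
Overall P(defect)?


P(B) = Σ P(B|Aᵢ)×P(Aᵢ)
  1/10×9/23 = 9/230
  1/5×32/115 = 32/575
  1/5×38/115 = 38/575
Sum = 37/230

P(defect) = 37/230 ≈ 16.09%


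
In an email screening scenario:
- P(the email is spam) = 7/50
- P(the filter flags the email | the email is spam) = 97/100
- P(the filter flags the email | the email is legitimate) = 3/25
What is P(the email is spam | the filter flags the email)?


Using Bayes' theorem:
P(A|B) = P(B|A)·P(A) / P(B)

P(the filter flags the email) = 97/100 × 7/50 + 3/25 × 43/50
= 679/5000 + 129/1250 = 239/1000

P(the email is spam|the filter flags the email) = (679/5000) / (239/1000) = 679/1195

P(the email is spam|the filter flags the email) = 679/1195 ≈ 56.82%


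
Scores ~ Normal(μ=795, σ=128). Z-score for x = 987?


z = (x - μ)/σ = (987 - 795)/128 = 1.5

z = 1.5


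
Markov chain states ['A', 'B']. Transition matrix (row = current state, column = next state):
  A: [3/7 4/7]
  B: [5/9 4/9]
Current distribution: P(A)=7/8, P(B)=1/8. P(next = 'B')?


P(next=B) = Σᵢ P(now=i)×P(i→B)
= 7/8×4/7 + 1/8×4/9
= 1/2 + 1/18 = 5/9

P = 5/9 ≈ 0.5556


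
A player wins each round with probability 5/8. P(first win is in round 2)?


Geometric: P(X=2) = (1-p)^(k-1)×p = (3/8)^1×5/8 = 15/64

P(X=2) = 15/64 ≈ 23.44%


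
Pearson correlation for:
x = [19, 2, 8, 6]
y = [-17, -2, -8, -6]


n=4, Σx=35, Σy=-33, Σxy=-427, Σx²=465, Σy²=393
r = (4×(-427) - 35×(-33))/√((4×465 - 35²)(4×393 - (-33)²))
= -553/√(635×483) = -553/√306705 ≈ -553/553.8095 ≈ -0.9985

r ≈ -0.9985


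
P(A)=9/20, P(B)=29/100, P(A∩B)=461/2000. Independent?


P(A)×P(B) = 261/2000
P(A∩B) = 461/2000
Not equal → NOT independent

No, not independent


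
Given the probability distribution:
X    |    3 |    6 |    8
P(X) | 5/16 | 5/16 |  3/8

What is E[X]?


E[X] = Σ x·P(X=x)
= (3)×(5/16) + (6)×(5/16) + (8)×(3/8)
= 93/16

E[X] = 93/16


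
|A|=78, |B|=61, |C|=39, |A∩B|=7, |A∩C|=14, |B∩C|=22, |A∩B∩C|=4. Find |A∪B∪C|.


|A∪B∪C| = 78+61+39-7-14-22+4 = 139

|A∪B∪C| = 139


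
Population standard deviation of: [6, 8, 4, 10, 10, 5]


Mean = 43/6
  (6-43/6)²=49/36
  (8-43/6)²=25/36
  (4-43/6)²=361/36
  (10-43/6)²=289/36
  (10-43/6)²=289/36
  (5-43/6)²=169/36
Σ(x-μ)² = 197/6
σ² = (197/6)/6 = 197/36

σ = √(197/36) ≈ 2.3393


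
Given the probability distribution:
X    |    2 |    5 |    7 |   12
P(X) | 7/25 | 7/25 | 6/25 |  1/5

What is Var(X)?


E[X] = 151/25
E[X²] = 1217/25
Var(X) = E[X²] - (E[X])² = 1217/25 - 22801/625 = 7624/625

Var(X) = 7624/625 ≈ 12.1984


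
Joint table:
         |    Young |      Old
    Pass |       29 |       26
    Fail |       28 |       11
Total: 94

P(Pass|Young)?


P(Pass|Young) = 29/(29+28) = 29/57

P = 29/57 ≈ 50.88%


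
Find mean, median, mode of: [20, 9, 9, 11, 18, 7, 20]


Sorted: [7, 9, 9, 11, 18, 20, 20]
Mean = 94/7
Median = 11
Freq: {20: 2, 9: 2, 11: 1, 18: 1, 7: 1}
Mode: [9, 20]

Mean=94/7, Median=11, Mode=[9, 20]


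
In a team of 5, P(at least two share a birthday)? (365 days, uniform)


P(all different) = Π(365-i)/365 for i=0..4
= 0.972864
P(match) = 1 - 0.972864 = 0.027136

P ≈ 0.0271 ≈ 2.71%


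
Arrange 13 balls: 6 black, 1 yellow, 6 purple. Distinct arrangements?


13!/(6!×1!×6!) = 12012

12012


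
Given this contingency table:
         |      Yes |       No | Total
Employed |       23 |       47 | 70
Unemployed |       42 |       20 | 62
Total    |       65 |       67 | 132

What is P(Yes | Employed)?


P(Yes | Employed) = 23/(23+47) = 23/70

P(Yes|Employed) = 23/70 ≈ 32.86%


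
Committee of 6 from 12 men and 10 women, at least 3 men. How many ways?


Count by #men:
  3M,3W: C(12,3)×C(10,3)=26400
  4M,2W: C(12,4)×C(10,2)=22275
  5M,1W: C(12,5)×C(10,1)=7920
  6M,0W: C(12,6)×C(10,0)=924
Total = 57519

57519


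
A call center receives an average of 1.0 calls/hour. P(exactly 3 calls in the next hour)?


Poisson(λ=1.0): P(X=3) = e^(-λ)×λ^k/k!
= e^(-1.0) × 1.0^3 / 3!
≈ 0.3678794412 × 1 / 6 ≈ 0.061313

P(X=3) ≈ 0.061313 ≈ 6.13%


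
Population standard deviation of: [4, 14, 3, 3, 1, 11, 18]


Mean = 54/7
  (4-54/7)²=676/49
  (14-54/7)²=1936/49
  (3-54/7)²=1089/49
  (3-54/7)²=1089/49
  (1-54/7)²=2209/49
  (11-54/7)²=529/49
  (18-54/7)²=5184/49
Σ(x-μ)² = 1816/7
σ² = (1816/7)/7 = 1816/49

σ = √(1816/49) ≈ 6.0878


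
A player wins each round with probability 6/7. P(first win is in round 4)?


Geometric: P(X=4) = (1-p)^(k-1)×p = (1/7)^3×6/7 = 6/2401

P(X=4) = 6/2401 ≈ 0.25%


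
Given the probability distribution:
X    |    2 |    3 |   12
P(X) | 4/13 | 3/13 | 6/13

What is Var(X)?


E[X] = 89/13
E[X²] = 907/13
Var(X) = E[X²] - (E[X])² = 907/13 - 7921/169 = 3870/169

Var(X) = 3870/169 ≈ 22.8994


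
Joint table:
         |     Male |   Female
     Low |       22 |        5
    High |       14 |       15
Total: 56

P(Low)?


P(Low) = (22+5)/56 = 27/56

P(Low) = 27/56 ≈ 48.21%


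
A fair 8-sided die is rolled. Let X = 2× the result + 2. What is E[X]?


E[die] = (1+8)/2 = 9/2
E[X] = 2×9/2 + 2 = 11

E[X] = 11


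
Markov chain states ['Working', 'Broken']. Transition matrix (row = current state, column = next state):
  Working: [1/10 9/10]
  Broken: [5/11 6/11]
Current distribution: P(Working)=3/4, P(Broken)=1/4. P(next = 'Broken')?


P(next=Broken) = Σᵢ P(now=i)×P(i→Broken)
= 3/4×9/10 + 1/4×6/11
= 27/40 + 3/22 = 357/440

P = 357/440 ≈ 0.8114


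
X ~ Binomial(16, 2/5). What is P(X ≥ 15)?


P(X ≥ 15) = Σ P(X=i) for i=15..16
P(X=15) = 1572864/152587890625
P(X=16) = 65536/152587890625
Sum = 65536/6103515625

P(X ≥ 15) = 65536/6103515625 ≈ 0.00%


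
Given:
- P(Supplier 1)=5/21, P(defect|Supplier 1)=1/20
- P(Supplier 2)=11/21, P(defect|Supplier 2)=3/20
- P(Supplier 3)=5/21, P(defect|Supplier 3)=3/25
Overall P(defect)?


P(B) = Σ P(B|Aᵢ)×P(Aᵢ)
  1/20×5/21 = 1/84
  3/20×11/21 = 11/140
  3/25×5/21 = 1/35
Sum = 5/42

P(defect) = 5/42 ≈ 11.90%


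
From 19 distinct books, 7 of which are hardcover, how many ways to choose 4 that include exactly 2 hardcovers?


Choose 2 of the 7 hardcovers and 2 of the other 12 books:
C(7,2)×C(12,2) = 21×66 = 1386

1386


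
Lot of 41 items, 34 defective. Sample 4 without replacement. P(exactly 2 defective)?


Hypergeometric: C(34,2)×C(7,2)/C(41,4)
= 561×21/101270 = 11781/101270

P(X=2) = 11781/101270 ≈ 11.63%


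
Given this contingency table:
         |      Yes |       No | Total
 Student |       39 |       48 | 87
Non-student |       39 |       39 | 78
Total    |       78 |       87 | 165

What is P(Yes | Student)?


P(Yes | Student) = 39/(39+48) = 39/87 = 13/29

P(Yes|Student) = 13/29 ≈ 44.83%


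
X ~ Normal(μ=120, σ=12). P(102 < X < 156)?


z₁=(102-120)/12=-1.5, z₂=(156-120)/12=3.0
P = Φ(3.0) - Φ(-1.5) = 0.998650 - 0.066807 = 0.931843 ≈ 0.9318

P(102 < X < 156) ≈ 0.9318


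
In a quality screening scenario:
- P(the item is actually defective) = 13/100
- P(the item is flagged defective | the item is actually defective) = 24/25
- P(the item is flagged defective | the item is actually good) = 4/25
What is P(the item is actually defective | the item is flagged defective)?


Using Bayes' theorem:
P(A|B) = P(B|A)·P(A) / P(B)

P(the item is flagged defective) = 24/25 × 13/100 + 4/25 × 87/100
= 78/625 + 87/625 = 33/125

P(the item is actually defective|the item is flagged defective) = (78/625) / (33/125) = 26/55

P(the item is actually defective|the item is flagged defective) = 26/55 ≈ 47.27%


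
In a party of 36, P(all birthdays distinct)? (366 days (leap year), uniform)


P(all different) = Π(366-i)/366 for i=0..35
= (366/366)×(365/366)×...×(331/366)
= 0.168667

P ≈ 0.1687 ≈ 16.87%


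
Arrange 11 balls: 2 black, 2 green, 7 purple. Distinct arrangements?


11!/(2!×2!×7!) = 1980

1980


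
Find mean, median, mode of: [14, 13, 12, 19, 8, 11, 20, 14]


Sorted: [8, 11, 12, 13, 14, 14, 19, 20]
Mean = 111/8
Median = 27/2
Freq: {14: 2, 13: 1, 12: 1, 19: 1, 8: 1, 11: 1, 20: 1}
Mode: [14]

Mean=111/8, Median=27/2, Mode=14


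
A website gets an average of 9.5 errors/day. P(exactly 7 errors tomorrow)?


Poisson(λ=9.5): P(X=7) = e^(-λ)×λ^k/k!
= e^(-9.5) × 9.5^7 / 7!
≈ 7.485182989e-05 × 6983372.96094 / 5040 ≈ 0.103714

P(X=7) ≈ 0.103714 ≈ 10.37%


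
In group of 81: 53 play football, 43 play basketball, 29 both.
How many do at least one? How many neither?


|A∪B| = 53+43-29 = 67
Neither = 81-67 = 14

At least one: 67; Neither: 14


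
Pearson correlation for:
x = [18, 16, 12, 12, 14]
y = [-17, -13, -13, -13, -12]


n=5, Σx=72, Σy=-68, Σxy=-994, Σx²=1064, Σy²=940
r = (5×(-994) - 72×(-68))/√((5×1064 - 72²)(5×940 - (-68)²))
= -74/√(136×76) = -74/√10336 ≈ -74/101.6661 ≈ -0.7279

r ≈ -0.7279


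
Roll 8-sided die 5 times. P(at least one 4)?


P(no 4)^5 = (7/8)^5 = 16807/32768
P(≥1) = 1 - 16807/32768 = 15961/32768

P = 15961/32768 ≈ 48.71%


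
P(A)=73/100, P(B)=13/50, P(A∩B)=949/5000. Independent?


P(A)×P(B) = 949/5000
P(A∩B) = 949/5000
Equal ✓ → Independent

Yes, independent


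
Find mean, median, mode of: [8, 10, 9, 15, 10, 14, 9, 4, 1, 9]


Sorted: [1, 4, 8, 9, 9, 9, 10, 10, 14, 15]
Mean = 89/10
Median = 9
Freq: {8: 1, 10: 2, 9: 3, 15: 1, 14: 1, 4: 1, 1: 1}
Mode: [9]

Mean=89/10, Median=9, Mode=9


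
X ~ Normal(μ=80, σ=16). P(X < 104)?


z = (104-80)/16 = 1.5
P(Z < 1.5) = 0.9332

P(X < 104) ≈ 0.9332


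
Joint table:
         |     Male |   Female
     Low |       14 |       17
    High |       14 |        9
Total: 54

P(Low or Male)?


P(Low∨Male) = P(Low) + P(Male) - P(Low∧Male)
= (31 + 28 - 14)/54 = 45/54 = 5/6

P = 5/6 ≈ 83.33%


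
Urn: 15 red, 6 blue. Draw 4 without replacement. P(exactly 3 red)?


Hypergeometric: C(15,3)×C(6,1)/C(21,4)
= 455×6/5985 = 26/57

P(X=3) = 26/57 ≈ 45.61%


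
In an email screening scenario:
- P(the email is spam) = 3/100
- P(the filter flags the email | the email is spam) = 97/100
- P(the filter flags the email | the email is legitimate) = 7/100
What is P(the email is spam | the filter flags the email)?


Using Bayes' theorem:
P(A|B) = P(B|A)·P(A) / P(B)

P(the filter flags the email) = 97/100 × 3/100 + 7/100 × 97/100
= 291/10000 + 679/10000 = 97/1000

P(the email is spam|the filter flags the email) = (291/10000) / (97/1000) = 3/10

P(the email is spam|the filter flags the email) = 3/10 ≈ 30.00%


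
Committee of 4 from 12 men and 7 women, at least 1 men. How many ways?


Count by #men:
  1M,3W: C(12,1)×C(7,3)=420
  2M,2W: C(12,2)×C(7,2)=1386
  3M,1W: C(12,3)×C(7,1)=1540
  4M,0W: C(12,4)×C(7,0)=495
Total = 3841

3841


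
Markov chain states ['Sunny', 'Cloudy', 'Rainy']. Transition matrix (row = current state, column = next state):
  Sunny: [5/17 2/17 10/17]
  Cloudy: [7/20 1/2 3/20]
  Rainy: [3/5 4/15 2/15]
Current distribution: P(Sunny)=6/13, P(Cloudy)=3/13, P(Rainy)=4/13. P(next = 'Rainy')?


P(next=Rainy) = Σᵢ P(now=i)×P(i→Rainy)
= 6/13×10/17 + 3/13×3/20 + 4/13×2/15
= 60/221 + 9/260 + 8/195 = 4603/13260

P = 4603/13260 ≈ 0.3471


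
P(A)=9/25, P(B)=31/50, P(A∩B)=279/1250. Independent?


P(A)×P(B) = 279/1250
P(A∩B) = 279/1250
Equal ✓ → Independent

Yes, independent


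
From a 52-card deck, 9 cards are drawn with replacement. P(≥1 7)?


P(not a 7) = 48/52 = 12/13
P(none in 9 draws) = (12/13)^9 = 5159780352/10604499373
P(≥1 7) = 1 - 5159780352/10604499373 = 5444719021/10604499373

P = 5444719021/10604499373 ≈ 51.34%


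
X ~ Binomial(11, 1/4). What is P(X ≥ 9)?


P(X ≥ 9) = Σ P(X=i) for i=9..11
P(X=9) = 495/4194304
P(X=10) = 33/4194304
P(X=11) = 1/4194304
Sum = 529/4194304

P(X ≥ 9) = 529/4194304 ≈ 0.01%


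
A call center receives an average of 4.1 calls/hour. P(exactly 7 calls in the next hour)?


Poisson(λ=4.1): P(X=7) = e^(-λ)×λ^k/k!
= e^(-4.1) × 4.1^7 / 7!
≈ 0.0165726754 × 19475.4273881 / 5040 ≈ 0.064040

P(X=7) ≈ 0.064040 ≈ 6.40%


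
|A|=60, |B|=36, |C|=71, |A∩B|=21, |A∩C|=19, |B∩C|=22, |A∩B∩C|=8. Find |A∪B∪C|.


|A∪B∪C| = 60+36+71-21-19-22+8 = 113

|A∪B∪C| = 113


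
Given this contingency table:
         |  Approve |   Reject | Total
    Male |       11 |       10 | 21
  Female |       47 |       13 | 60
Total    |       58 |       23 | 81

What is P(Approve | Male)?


P(Approve | Male) = 11/(11+10) = 11/21

P(Approve|Male) = 11/21 ≈ 52.38%


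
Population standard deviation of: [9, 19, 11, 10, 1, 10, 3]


Mean = 63/7 = 9
  (9-9)²=0
  (19-9)²=100
  (11-9)²=4
  (10-9)²=1
  (1-9)²=64
  (10-9)²=1
  (3-9)²=36
Σ(x-μ)² = 206
σ² = 206/7

σ = √(206/7) ≈ 5.4248


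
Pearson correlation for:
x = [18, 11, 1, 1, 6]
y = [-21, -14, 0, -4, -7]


n=5, Σx=37, Σy=-46, Σxy=-578, Σx²=483, Σy²=702
r = (5×(-578) - 37×(-46))/√((5×483 - 37²)(5×702 - (-46)²))
= -1188/√(1046×1394) = -1188/√1458124 ≈ -1188/1207.5281 ≈ -0.9838

r ≈ -0.9838


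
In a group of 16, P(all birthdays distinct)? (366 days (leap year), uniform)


P(all different) = Π(366-i)/366 for i=0..15
= (366/366)×(365/366)×...×(351/366)
= 0.717059

P ≈ 0.7171 ≈ 71.71%


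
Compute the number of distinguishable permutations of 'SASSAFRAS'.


Letters: 9, freq: {'S': 4, 'A': 3, 'F': 1, 'R': 1}
9!/(4!×3!×1!×1!) = 362880/144 = 2520

2520


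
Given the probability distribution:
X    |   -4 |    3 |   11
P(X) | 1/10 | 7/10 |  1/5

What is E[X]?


E[X] = Σ x·P(X=x)
= (-4)×(1/10) + (3)×(7/10) + (11)×(1/5)
= 39/10

E[X] = 39/10


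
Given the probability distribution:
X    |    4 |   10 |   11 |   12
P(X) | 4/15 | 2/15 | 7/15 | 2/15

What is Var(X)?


E[X] = 137/15
E[X²] = 1399/15
Var(X) = E[X²] - (E[X])² = 1399/15 - 18769/225 = 2216/225

Var(X) = 2216/225 ≈ 9.8489


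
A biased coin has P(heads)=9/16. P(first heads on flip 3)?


Geometric: P(X=3) = (1-p)^(k-1)×p = (7/16)^2×9/16 = 441/4096

P(X=3) = 441/4096 ≈ 10.77%


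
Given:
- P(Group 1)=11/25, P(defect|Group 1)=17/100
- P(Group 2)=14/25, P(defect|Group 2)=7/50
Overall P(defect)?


P(B) = Σ P(B|Aᵢ)×P(Aᵢ)
  17/100×11/25 = 187/2500
  7/50×14/25 = 49/625
Sum = 383/2500

P(defect) = 383/2500 ≈ 15.32%


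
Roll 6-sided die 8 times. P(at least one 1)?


P(no 1)^8 = (5/6)^8 = 390625/1679616
P(≥1) = 1 - 390625/1679616 = 1288991/1679616

P = 1288991/1679616 ≈ 76.74%


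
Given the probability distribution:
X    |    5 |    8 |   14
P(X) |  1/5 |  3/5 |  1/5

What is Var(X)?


E[X] = 43/5
E[X²] = 413/5
Var(X) = E[X²] - (E[X])² = 413/5 - 1849/25 = 216/25

Var(X) = 216/25 ≈ 8.6400


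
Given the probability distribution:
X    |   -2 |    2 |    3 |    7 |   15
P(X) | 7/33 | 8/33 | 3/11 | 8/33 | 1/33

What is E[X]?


E[X] = Σ x·P(X=x)
= (-2)×(7/33) + (2)×(8/33) + (3)×(3/11) + (7)×(8/33) + (15)×(1/33)
= 100/33

E[X] = 100/33


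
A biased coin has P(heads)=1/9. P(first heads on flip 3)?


Geometric: P(X=3) = (1-p)^(k-1)×p = (8/9)^2×1/9 = 64/729

P(X=3) = 64/729 ≈ 8.78%


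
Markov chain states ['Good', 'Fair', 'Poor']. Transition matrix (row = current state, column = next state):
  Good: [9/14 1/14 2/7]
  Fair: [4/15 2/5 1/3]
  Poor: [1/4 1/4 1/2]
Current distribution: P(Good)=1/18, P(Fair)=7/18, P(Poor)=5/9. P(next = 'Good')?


P(next=Good) = Σᵢ P(now=i)×P(i→Good)
= 1/18×9/14 + 7/18×4/15 + 5/9×1/4
= 1/28 + 14/135 + 5/36 = 263/945

P = 263/945 ≈ 0.2783


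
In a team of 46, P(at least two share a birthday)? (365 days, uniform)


P(all different) = Π(365-i)/365 for i=0..45
= 0.051747
P(match) = 1 - 0.051747 = 0.948253

P ≈ 0.9483 ≈ 94.83%


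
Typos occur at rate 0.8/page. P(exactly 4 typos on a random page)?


Poisson(λ=0.8): P(X=4) = e^(-λ)×λ^k/k!
= e^(-0.8) × 0.8^4 / 4!
≈ 0.4493289641 × 0.4096 / 24 ≈ 0.007669

P(X=4) ≈ 0.007669 ≈ 0.77%


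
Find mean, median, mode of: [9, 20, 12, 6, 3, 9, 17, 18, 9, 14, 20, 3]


Sorted: [3, 3, 6, 9, 9, 9, 12, 14, 17, 18, 20, 20]
Mean = 140/12 = 35/3
Median = 21/2
Freq: {9: 3, 20: 2, 12: 1, 6: 1, 3: 2, 17: 1, 18: 1, 14: 1}
Mode: [9]

Mean=35/3, Median=21/2, Mode=9


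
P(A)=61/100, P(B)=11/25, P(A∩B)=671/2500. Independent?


P(A)×P(B) = 671/2500
P(A∩B) = 671/2500
Equal ✓ → Independent

Yes, independent


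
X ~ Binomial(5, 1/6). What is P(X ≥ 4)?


P(X ≥ 4) = Σ P(X=i) for i=4..5
P(X=4) = 25/7776
P(X=5) = 1/7776
Sum = 13/3888

P(X ≥ 4) = 13/3888 ≈ 0.33%


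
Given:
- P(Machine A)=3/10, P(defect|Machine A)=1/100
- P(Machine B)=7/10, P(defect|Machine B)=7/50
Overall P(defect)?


P(B) = Σ P(B|Aᵢ)×P(Aᵢ)
  1/100×3/10 = 3/1000
  7/50×7/10 = 49/500
Sum = 101/1000

P(defect) = 101/1000 ≈ 10.10%
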